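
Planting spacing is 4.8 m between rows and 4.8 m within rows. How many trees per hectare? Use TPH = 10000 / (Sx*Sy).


Formula: TPH = 10000 m^2/ha / (spacing_x * spacing_y)
Area per tree = 4.8 m * 4.8 m = 23.04 m^2
TPH = 10000 / 23.04 = 434 trees/ha

434


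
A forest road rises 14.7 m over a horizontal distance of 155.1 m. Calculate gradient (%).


Formula: Gradient = rise / run * 100
Gradient = 14.7 / 155.1 * 100 = 9.5%

9.5


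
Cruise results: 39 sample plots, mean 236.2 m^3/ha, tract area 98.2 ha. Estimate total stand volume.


Formula: Total Volume = Mean Volume per ha * Total Area
Total Volume = 236.2 m^3/ha * 98.2 ha
Total Volume = 23195 m^3

23195


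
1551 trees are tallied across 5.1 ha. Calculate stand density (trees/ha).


Formula: Stand Density = N_trees / Area_ha
Density = 1551 trees / 5.1 ha
Density = 304 trees/ha

304


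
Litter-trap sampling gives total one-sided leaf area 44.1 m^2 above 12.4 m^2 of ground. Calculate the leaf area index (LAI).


Formula: LAI = total leaf area / ground area  (dimensionless)
LAI = 44.1 m^2 / 12.4 m^2
LAI = 3.56

3.56


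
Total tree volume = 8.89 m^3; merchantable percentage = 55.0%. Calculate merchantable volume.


Formula: MV = V_total * (merchantable_pct / 100)
Merchantable fraction = 55.0% / 100 = 0.55
MV = 8.89 m^3 * 0.55 = 4.89 m^3

4.89


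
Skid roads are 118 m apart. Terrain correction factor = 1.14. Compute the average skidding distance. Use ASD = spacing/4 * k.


Formula: ASD = (spacing / 4) * correction
Uncorrected distance = spacing / 4 = 118 / 4 = 29.5 m
ASD = 29.5 * 1.14 = 34 m

34


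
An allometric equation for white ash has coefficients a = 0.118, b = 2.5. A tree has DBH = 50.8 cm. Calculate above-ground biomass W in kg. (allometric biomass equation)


Formula: W = a * DBH^b  (allometric power law)
DBH^b = 50.8^2.5 = 18393.2842
W = 0.118 * 18393.2842 = 2170.4 kg

2170.4


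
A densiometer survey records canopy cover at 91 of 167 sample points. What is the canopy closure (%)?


Formula: Canopy closure = covered points / total points * 100
Closure = 91 / 167 * 100
Closure = 0.5449 * 100 = 54.5%

54.5


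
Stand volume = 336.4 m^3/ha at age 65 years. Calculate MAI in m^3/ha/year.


Formula: MAI = Total Volume / Stand Age
MAI = 336.4 m^3/ha / 65 years
MAI = 5.18 m^3/ha/year

5.18


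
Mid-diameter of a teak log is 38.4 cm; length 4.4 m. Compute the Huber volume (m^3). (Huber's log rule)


Huber: V = Am * L,  Am = pi*(Dm/200)^2
Am = pi*(38.4/200)^2 = 0.115812 m^2
V = 0.115812*4.4 = 0.5096 m^3

0.5096


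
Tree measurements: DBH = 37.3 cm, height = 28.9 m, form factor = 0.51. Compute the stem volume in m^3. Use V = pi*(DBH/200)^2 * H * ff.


Formula: V = pi * (DBH/200)^2 * H * ff
Radius = DBH/200 = 37.3/200 = 0.1865 m
Radius^2 = 0.1865^2 = 0.03478225 m^2
V = pi * 0.03478225 * 28.9 * 0.51
V = 1.611 m^3

1.611


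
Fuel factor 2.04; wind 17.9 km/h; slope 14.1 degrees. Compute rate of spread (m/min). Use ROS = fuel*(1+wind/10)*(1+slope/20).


Formula: ROS = fuel * (1 + wind/10) * (1 + slope/20)
Wind factor = 1 + 17.9/10 = 2.79
Slope factor = 1 + 14.1/20 = 1.705
ROS = 2.04 * 2.79 * 1.705 = 9.7 m/min

9.7


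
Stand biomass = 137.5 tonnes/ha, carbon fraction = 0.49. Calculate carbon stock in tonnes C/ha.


Formula: Carbon Stock = Biomass * Carbon Fraction
C = 137.5 t/ha * 0.49
C = 67.4 t C/ha

67.4


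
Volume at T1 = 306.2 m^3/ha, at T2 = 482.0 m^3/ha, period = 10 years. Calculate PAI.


Formula: PAI = (V_T2 - V_T1) / (T2 - T1)
Volume increment = 482.0 - 306.2 = 175.8 m^3/ha
PAI = 175.8 / 10 = 17.58 m^3/ha/year

17.58


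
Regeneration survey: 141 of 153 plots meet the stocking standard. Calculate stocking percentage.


Formula: Stocking % = stocked plots / total plots * 100
Stocking = 141 / 153 * 100
Stocking = 0.9216 * 100 = 92.2%

92.2


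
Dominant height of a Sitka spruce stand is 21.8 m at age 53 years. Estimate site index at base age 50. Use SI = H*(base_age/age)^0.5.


Formula: SI = H_dom * (base_age / age)^0.5
Age ratio = 50 / 53 = 0.9434
sqrt(age_ratio) = 0.97129
SI = 21.8 * 0.97129 = 21.2 m

21.2


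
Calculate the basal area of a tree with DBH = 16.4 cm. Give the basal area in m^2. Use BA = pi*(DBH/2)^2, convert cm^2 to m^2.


Formula: BA = pi * (DBH/2)^2 / 10000  (cm^2 to m^2)
Radius = DBH/2 = 16.4/2 = 8.2 cm
BA = pi * 8.2^2 / 10000
   = 211.2407 cm^2 / 10000
   = 0.0211 m^2

0.0211


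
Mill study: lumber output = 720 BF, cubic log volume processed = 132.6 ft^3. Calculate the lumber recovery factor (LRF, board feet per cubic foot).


Formula: LRF = Lumber Output (BF) / Log Input (ft^3)
LRF = 720 BF / 132.6 ft^3
LRF = 5.43 BF/ft^3

5.43


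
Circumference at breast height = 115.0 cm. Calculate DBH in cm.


Formula: DBH = C / pi
DBH = 115.0 / pi
pi = 3.14159...
DBH = 36.6 cm

36.6


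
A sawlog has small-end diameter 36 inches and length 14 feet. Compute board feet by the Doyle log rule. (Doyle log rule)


Doyle: BF = (D - 4)^2 * L / 16
Adjusted diameter = 36 - 4 = 32 in
(D-4)^2 = 32^2 = 1024
BF = 1024 * 14 / 16 = 896 BF

896


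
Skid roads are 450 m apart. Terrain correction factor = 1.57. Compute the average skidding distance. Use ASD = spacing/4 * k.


Formula: ASD = (spacing / 4) * correction
Uncorrected distance = spacing / 4 = 450 / 4 = 112.5 m
ASD = 112.5 * 1.57 = 177 m

177


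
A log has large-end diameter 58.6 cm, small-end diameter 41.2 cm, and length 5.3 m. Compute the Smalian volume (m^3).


Smalian: V = (A1 + A2)/2 * L,  A = pi*(D/200)^2
A1 = pi*(58.6/200)^2 = 0.269703 m^2
A2 = pi*(41.2/200)^2 = 0.133317 m^2
V = (0.269703+0.133317)/2*5.3 = 1.068 m^3

1.068


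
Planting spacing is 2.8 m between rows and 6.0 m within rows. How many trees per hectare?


Formula: TPH = 10000 m^2/ha / (spacing_x * spacing_y)
Area per tree = 2.8 m * 6.0 m = 16.8 m^2
TPH = 10000 / 16.8 = 595 trees/ha

595


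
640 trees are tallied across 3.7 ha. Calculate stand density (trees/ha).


Formula: Stand Density = N_trees / Area_ha
Density = 640 trees / 3.7 ha
Density = 173 trees/ha

173


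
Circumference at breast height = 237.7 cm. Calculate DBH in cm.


Formula: DBH = C / pi
DBH = 237.7 / pi
pi = 3.14159...
DBH = 75.7 cm

75.7


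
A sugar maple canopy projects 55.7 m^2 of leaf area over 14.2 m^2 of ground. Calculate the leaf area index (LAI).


Formula: LAI = total leaf area / ground area  (dimensionless)
LAI = 55.7 m^2 / 14.2 m^2
LAI = 3.92

3.92


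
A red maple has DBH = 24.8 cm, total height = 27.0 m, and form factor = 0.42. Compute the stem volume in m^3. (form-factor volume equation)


Formula: V = pi * (DBH/200)^2 * H * ff
Radius = DBH/200 = 24.8/200 = 0.124 m
Radius^2 = 0.124^2 = 0.015376 m^2
V = pi * 0.015376 * 27.0 * 0.42
V = 0.548 m^3

0.548


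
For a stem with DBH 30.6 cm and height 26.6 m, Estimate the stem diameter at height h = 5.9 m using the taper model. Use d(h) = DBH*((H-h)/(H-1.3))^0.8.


Taper: d(h) = DBH * ((H - h) / (H - 1.3))^0.8
Numerator = H - h = 26.6 - 5.9 = 20.7 m
Denominator = H - 1.3 = 26.6 - 1.3 = 25.3 m
Ratio = 20.7 / 25.3 = 0.81818
d = 30.6 * 0.81818^0.8 = 26.1 cm

26.1


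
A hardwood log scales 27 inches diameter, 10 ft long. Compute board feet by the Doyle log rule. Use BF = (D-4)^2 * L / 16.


Doyle: BF = (D - 4)^2 * L / 16
Adjusted diameter = 27 - 4 = 23 in
(D-4)^2 = 23^2 = 529
BF = 529 * 10 / 16 = 331 BF

331


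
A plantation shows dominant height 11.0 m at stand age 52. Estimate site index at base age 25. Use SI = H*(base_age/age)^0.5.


Formula: SI = H_dom * (base_age / age)^0.5
Age ratio = 25 / 52 = 0.48077
sqrt(age_ratio) = 0.69338
SI = 11.0 * 0.69338 = 7.6 m

7.6


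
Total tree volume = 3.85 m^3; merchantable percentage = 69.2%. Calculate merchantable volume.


Formula: MV = V_total * (merchantable_pct / 100)
Merchantable fraction = 69.2% / 100 = 0.692
MV = 3.85 m^3 * 0.692 = 2.664 m^3

2.664


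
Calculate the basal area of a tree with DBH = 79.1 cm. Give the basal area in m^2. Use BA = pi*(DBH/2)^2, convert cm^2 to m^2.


Formula: BA = pi * (DBH/2)^2 / 10000  (cm^2 to m^2)
Radius = DBH/2 = 79.1/2 = 39.55 cm
BA = pi * 39.55^2 / 10000
   = 4914.0871 cm^2 / 10000
   = 0.4914 m^2

0.4914


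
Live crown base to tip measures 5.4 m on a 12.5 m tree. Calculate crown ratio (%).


Formula: Crown Ratio = (Crown Length / Total Height) * 100
CR = (5.4 m / 12.5 m) * 100
CR = 0.432 * 100 = 43.2%

43.2


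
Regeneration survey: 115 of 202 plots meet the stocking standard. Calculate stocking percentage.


Formula: Stocking % = stocked plots / total plots * 100
Stocking = 115 / 202 * 100
Stocking = 0.5693 * 100 = 56.9%

56.9


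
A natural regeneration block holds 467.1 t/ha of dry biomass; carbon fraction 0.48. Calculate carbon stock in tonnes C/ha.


Formula: Carbon Stock = Biomass * Carbon Fraction
C = 467.1 t/ha * 0.48
C = 224.2 t C/ha

224.2


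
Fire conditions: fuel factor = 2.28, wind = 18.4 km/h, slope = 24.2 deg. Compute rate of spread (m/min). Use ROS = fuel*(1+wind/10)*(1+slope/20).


Formula: ROS = fuel * (1 + wind/10) * (1 + slope/20)
Wind factor = 1 + 18.4/10 = 2.84
Slope factor = 1 + 24.2/20 = 2.21
ROS = 2.28 * 2.84 * 2.21 = 14.31 m/min

14.31


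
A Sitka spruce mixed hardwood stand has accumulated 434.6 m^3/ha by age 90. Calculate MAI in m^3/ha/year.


Formula: MAI = Total Volume / Stand Age
MAI = 434.6 m^3/ha / 90 years
MAI = 4.83 m^3/ha/year

4.83


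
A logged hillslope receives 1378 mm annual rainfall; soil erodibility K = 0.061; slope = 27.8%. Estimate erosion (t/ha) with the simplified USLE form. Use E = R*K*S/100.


Formula: E = R * K * S / 100  (simplified USLE)
R * K = 1378 * 0.061 = 84.058
E = 84.058 * 27.8 / 100 = 23.37 t/ha

23.37


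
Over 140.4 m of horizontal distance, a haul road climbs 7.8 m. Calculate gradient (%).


Formula: Gradient = rise / run * 100
Gradient = 7.8 / 140.4 * 100 = 5.6%

5.6


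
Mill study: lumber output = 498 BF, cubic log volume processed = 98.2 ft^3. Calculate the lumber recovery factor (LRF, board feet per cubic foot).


Formula: LRF = Lumber Output (BF) / Log Input (ft^3)
LRF = 498 BF / 98.2 ft^3
LRF = 5.07 BF/ft^3

5.07


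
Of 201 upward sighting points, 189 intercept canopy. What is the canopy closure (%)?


Formula: Canopy closure = covered points / total points * 100
Closure = 189 / 201 * 100
Closure = 0.9403 * 100 = 94.0%

94.0


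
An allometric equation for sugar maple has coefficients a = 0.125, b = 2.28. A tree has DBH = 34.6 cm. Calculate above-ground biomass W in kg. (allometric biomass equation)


Formula: W = a * DBH^b  (allometric power law)
DBH^b = 34.6^2.28 = 3229.1893
W = 0.125 * 3229.1893 = 403.6 kg

403.6


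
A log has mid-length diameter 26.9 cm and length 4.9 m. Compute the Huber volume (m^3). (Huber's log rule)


Huber: V = Am * L,  Am = pi*(Dm/200)^2
Am = pi*(26.9/200)^2 = 0.056832 m^2
V = 0.056832*4.9 = 0.2785 m^3

0.2785


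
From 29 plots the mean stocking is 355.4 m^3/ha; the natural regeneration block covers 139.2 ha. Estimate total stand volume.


Formula: Total Volume = Mean Volume per ha * Total Area
Total Volume = 355.4 m^3/ha * 139.2 ha
Total Volume = 49472 m^3

49472


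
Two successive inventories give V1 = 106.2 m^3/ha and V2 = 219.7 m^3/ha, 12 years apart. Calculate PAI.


Formula: PAI = (V_T2 - V_T1) / (T2 - T1)
Volume increment = 219.7 - 106.2 = 113.5 m^3/ha
PAI = 113.5 / 12 = 9.46 m^3/ha/year

9.46


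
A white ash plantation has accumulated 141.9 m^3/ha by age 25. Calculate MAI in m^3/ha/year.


Formula: MAI = Total Volume / Stand Age
MAI = 141.9 m^3/ha / 25 years
MAI = 5.68 m^3/ha/year

5.68


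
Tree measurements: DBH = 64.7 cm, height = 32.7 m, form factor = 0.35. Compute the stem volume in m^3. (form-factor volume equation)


Formula: V = pi * (DBH/200)^2 * H * ff
Radius = DBH/200 = 64.7/200 = 0.3235 m
Radius^2 = 0.3235^2 = 0.10465225 m^2
V = pi * 0.10465225 * 32.7 * 0.35
V = 3.763 m^3

3.763


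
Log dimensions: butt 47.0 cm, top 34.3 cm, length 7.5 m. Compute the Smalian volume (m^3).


Smalian: V = (A1 + A2)/2 * L,  A = pi*(D/200)^2
A1 = pi*(47.0/200)^2 = 0.173494 m^2
A2 = pi*(34.3/200)^2 = 0.092401 m^2
V = (0.173494+0.092401)/2*7.5 = 0.9971 m^3

0.9971


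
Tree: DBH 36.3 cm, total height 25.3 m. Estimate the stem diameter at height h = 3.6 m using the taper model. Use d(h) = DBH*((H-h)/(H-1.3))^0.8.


Taper: d(h) = DBH * ((H - h) / (H - 1.3))^0.8
Numerator = H - h = 25.3 - 3.6 = 21.7 m
Denominator = H - 1.3 = 25.3 - 1.3 = 24.0 m
Ratio = 21.7 / 24.0 = 0.90417
d = 36.3 * 0.90417^0.8 = 33.5 cm

33.5


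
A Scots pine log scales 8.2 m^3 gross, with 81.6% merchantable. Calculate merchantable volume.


Formula: MV = V_total * (merchantable_pct / 100)
Merchantable fraction = 81.6% / 100 = 0.816
MV = 8.2 m^3 * 0.816 = 6.691 m^3

6.691


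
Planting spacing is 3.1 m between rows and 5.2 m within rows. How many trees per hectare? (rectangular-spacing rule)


Formula: TPH = 10000 m^2/ha / (spacing_x * spacing_y)
Area per tree = 3.1 m * 5.2 m = 16.12 m^2
TPH = 10000 / 16.12 = 620 trees/ha

620


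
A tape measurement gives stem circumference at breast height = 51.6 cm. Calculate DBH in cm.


Formula: DBH = C / pi
DBH = 51.6 / pi
pi = 3.14159...
DBH = 16.4 cm

16.4


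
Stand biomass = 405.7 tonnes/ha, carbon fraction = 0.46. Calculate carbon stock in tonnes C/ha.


Formula: Carbon Stock = Biomass * Carbon Fraction
C = 405.7 t/ha * 0.46
C = 186.6 t C/ha

186.6


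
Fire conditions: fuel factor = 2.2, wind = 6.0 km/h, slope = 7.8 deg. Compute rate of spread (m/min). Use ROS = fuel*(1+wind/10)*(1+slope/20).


Formula: ROS = fuel * (1 + wind/10) * (1 + slope/20)
Wind factor = 1 + 6.0/10 = 1.6
Slope factor = 1 + 7.8/20 = 1.39
ROS = 2.2 * 1.6 * 1.39 = 4.89 m/min

4.89


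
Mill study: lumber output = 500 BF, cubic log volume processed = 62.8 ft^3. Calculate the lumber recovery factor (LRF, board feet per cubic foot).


Formula: LRF = Lumber Output (BF) / Log Input (ft^3)
LRF = 500 BF / 62.8 ft^3
LRF = 7.96 BF/ft^3

7.96


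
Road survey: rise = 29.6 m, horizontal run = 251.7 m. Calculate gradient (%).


Formula: Gradient = rise / run * 100
Gradient = 29.6 / 251.7 * 100 = 11.8%

11.8


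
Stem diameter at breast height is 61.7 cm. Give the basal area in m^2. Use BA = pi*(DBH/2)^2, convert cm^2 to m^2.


Formula: BA = pi * (DBH/2)^2 / 10000  (cm^2 to m^2)
Radius = DBH/2 = 61.7/2 = 30.85 cm
BA = pi * 30.85^2 / 10000
   = 2989.9244 cm^2 / 10000
   = 0.299 m^2

0.299


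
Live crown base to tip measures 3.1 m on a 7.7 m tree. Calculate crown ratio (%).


Formula: Crown Ratio = (Crown Length / Total Height) * 100
CR = (3.1 m / 7.7 m) * 100
CR = 0.4026 * 100 = 40.3%

40.3


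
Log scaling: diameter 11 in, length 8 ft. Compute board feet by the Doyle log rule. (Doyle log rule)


Doyle: BF = (D - 4)^2 * L / 16
Adjusted diameter = 11 - 4 = 7 in
(D-4)^2 = 7^2 = 49
BF = 49 * 8 / 16 = 25 BF

25


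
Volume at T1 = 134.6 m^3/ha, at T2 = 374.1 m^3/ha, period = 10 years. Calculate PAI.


Formula: PAI = (V_T2 - V_T1) / (T2 - T1)
Volume increment = 374.1 - 134.6 = 239.5 m^3/ha
PAI = 239.5 / 10 = 23.95 m^3/ha/year

23.95


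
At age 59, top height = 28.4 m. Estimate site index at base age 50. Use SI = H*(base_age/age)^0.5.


Formula: SI = H_dom * (base_age / age)^0.5
Age ratio = 50 / 59 = 0.84746
sqrt(age_ratio) = 0.92057
SI = 28.4 * 0.92057 = 26.1 m

26.1


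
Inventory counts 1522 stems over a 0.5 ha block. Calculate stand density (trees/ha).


Formula: Stand Density = N_trees / Area_ha
Density = 1522 trees / 0.5 ha
Density = 3044 trees/ha

3044


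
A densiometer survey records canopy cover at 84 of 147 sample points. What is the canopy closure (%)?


Formula: Canopy closure = covered points / total points * 100
Closure = 84 / 147 * 100
Closure = 0.5714 * 100 = 57.1%

57.1


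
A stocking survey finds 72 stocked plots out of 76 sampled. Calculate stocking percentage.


Formula: Stocking % = stocked plots / total plots * 100
Stocking = 72 / 76 * 100
Stocking = 0.9474 * 100 = 94.7%

94.7


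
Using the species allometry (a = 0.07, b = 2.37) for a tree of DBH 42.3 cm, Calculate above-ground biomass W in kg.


Formula: W = a * DBH^b  (allometric power law)
DBH^b = 42.3^2.37 = 7151.9862
W = 0.07 * 7151.9862 = 500.6 kg

500.6


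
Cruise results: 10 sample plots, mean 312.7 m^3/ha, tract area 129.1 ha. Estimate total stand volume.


Formula: Total Volume = Mean Volume per ha * Total Area
Total Volume = 312.7 m^3/ha * 129.1 ha
Total Volume = 40370 m^3

40370


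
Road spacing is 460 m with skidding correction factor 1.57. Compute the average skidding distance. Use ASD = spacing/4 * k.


Formula: ASD = (spacing / 4) * correction
Uncorrected distance = spacing / 4 = 460 / 4 = 115 m
ASD = 115 * 1.57 = 181 m

181


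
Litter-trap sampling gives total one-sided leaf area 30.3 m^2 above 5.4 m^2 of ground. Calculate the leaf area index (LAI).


Formula: LAI = total leaf area / ground area  (dimensionless)
LAI = 30.3 m^2 / 5.4 m^2
LAI = 5.61

5.61


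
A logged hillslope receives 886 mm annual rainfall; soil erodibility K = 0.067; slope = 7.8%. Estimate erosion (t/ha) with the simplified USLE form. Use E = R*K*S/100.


Formula: E = R * K * S / 100  (simplified USLE)
R * K = 886 * 0.067 = 59.362
E = 59.362 * 7.8 / 100 = 4.63 t/ha

4.63


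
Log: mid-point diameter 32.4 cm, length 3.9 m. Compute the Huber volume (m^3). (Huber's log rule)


Huber: V = Am * L,  Am = pi*(Dm/200)^2
Am = pi*(32.4/200)^2 = 0.082448 m^2
V = 0.082448*3.9 = 0.3215 m^3

0.3215


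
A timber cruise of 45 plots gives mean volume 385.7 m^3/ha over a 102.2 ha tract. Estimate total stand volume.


Formula: Total Volume = Mean Volume per ha * Total Area
Total Volume = 385.7 m^3/ha * 102.2 ha
Total Volume = 39419 m^3

39419


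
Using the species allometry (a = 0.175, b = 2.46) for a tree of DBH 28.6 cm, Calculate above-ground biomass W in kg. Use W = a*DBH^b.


Formula: W = a * DBH^b  (allometric power law)
DBH^b = 28.6^2.46 = 3825.2554
W = 0.175 * 3825.2554 = 669.4 kg

669.4


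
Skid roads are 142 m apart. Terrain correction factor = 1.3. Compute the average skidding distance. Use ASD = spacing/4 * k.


Formula: ASD = (spacing / 4) * correction
Uncorrected distance = spacing / 4 = 142 / 4 = 35.5 m
ASD = 35.5 * 1.3 = 46 m

46


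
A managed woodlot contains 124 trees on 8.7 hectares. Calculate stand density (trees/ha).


Formula: Stand Density = N_trees / Area_ha
Density = 124 trees / 8.7 ha
Density = 14 trees/ha

14


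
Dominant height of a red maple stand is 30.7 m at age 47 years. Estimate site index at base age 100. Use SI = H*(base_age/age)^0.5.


Formula: SI = H_dom * (base_age / age)^0.5
Age ratio = 100 / 47 = 2.12766
sqrt(age_ratio) = 1.45865
SI = 30.7 * 1.45865 = 44.8 m

44.8


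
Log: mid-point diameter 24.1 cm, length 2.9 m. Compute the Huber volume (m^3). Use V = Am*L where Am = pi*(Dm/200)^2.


Huber: V = Am * L,  Am = pi*(Dm/200)^2
Am = pi*(24.1/200)^2 = 0.045617 m^2
V = 0.045617*2.9 = 0.1323 m^3

0.1323


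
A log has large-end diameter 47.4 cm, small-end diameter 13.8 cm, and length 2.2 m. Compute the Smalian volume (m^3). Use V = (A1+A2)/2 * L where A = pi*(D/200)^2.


Smalian: V = (A1 + A2)/2 * L,  A = pi*(D/200)^2
A1 = pi*(47.4/200)^2 = 0.17646 m^2
A2 = pi*(13.8/200)^2 = 0.014957 m^2
V = (0.17646+0.014957)/2*2.2 = 0.2106 m^3

0.2106


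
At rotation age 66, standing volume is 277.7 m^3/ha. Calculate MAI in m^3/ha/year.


Formula: MAI = Total Volume / Stand Age
MAI = 277.7 m^3/ha / 66 years
MAI = 4.21 m^3/ha/year

4.21


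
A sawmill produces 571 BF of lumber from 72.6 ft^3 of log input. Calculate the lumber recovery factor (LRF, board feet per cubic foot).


Formula: LRF = Lumber Output (BF) / Log Input (ft^3)
LRF = 571 BF / 72.6 ft^3
LRF = 7.87 BF/ft^3

7.87


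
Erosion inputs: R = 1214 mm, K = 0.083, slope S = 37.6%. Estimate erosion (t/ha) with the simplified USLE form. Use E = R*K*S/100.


Formula: E = R * K * S / 100  (simplified USLE)
R * K = 1214 * 0.083 = 100.762
E = 100.762 * 37.6 / 100 = 37.89 t/ha

37.89


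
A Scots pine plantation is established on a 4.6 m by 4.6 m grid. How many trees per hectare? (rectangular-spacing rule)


Formula: TPH = 10000 m^2/ha / (spacing_x * spacing_y)
Area per tree = 4.6 m * 4.6 m = 21.16 m^2
TPH = 10000 / 21.16 = 473 trees/ha

473


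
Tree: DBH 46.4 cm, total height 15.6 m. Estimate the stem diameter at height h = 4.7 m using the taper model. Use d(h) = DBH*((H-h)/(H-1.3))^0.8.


Taper: d(h) = DBH * ((H - h) / (H - 1.3))^0.8
Numerator = H - h = 15.6 - 4.7 = 10.9 m
Denominator = H - 1.3 = 15.6 - 1.3 = 14.3 m
Ratio = 10.9 / 14.3 = 0.76224
d = 46.4 * 0.76224^0.8 = 37.3 cm

37.3


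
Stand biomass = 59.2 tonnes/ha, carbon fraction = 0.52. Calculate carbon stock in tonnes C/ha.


Formula: Carbon Stock = Biomass * Carbon Fraction
C = 59.2 t/ha * 0.52
C = 30.8 t C/ha

30.8


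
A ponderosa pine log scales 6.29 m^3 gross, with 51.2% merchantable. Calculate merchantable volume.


Formula: MV = V_total * (merchantable_pct / 100)
Merchantable fraction = 51.2% / 100 = 0.512
MV = 6.29 m^3 * 0.512 = 3.22 m^3

3.22


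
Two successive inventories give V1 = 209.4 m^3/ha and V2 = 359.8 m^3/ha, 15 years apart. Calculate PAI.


Formula: PAI = (V_T2 - V_T1) / (T2 - T1)
Volume increment = 359.8 - 209.4 = 150.4 m^3/ha
PAI = 150.4 / 15 = 10.03 m^3/ha/year

10.03


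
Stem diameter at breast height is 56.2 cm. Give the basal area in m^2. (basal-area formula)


Formula: BA = pi * (DBH/2)^2 / 10000  (cm^2 to m^2)
Radius = DBH/2 = 56.2/2 = 28.1 cm
BA = pi * 28.1^2 / 10000
   = 2480.633 cm^2 / 10000
   = 0.2481 m^2

0.2481


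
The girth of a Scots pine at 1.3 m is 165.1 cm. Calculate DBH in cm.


Formula: DBH = C / pi
DBH = 165.1 / pi
pi = 3.14159...
DBH = 52.6 cm

52.6


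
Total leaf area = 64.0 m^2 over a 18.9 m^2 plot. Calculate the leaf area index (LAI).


Formula: LAI = total leaf area / ground area  (dimensionless)
LAI = 64.0 m^2 / 18.9 m^2
LAI = 3.39

3.39


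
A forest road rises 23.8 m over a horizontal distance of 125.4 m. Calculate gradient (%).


Formula: Gradient = rise / run * 100
Gradient = 23.8 / 125.4 * 100 = 19.0%

19.0


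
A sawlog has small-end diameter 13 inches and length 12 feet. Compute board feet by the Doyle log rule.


Doyle: BF = (D - 4)^2 * L / 16
Adjusted diameter = 13 - 4 = 9 in
(D-4)^2 = 9^2 = 81
BF = 81 * 12 / 16 = 61 BF

61


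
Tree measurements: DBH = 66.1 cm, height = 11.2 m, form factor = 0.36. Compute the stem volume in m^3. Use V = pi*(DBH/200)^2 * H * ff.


Formula: V = pi * (DBH/200)^2 * H * ff
Radius = DBH/200 = 66.1/200 = 0.3305 m
Radius^2 = 0.3305^2 = 0.10923025 m^2
V = pi * 0.10923025 * 11.2 * 0.36
V = 1.384 m^3

1.384


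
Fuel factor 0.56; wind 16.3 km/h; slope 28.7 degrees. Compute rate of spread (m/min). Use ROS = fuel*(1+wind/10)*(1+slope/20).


Formula: ROS = fuel * (1 + wind/10) * (1 + slope/20)
Wind factor = 1 + 16.3/10 = 2.63
Slope factor = 1 + 28.7/20 = 2.435
ROS = 0.56 * 2.63 * 2.435 = 3.59 m/min

3.59


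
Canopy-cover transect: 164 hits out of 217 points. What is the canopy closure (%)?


Formula: Canopy closure = covered points / total points * 100
Closure = 164 / 217 * 100
Closure = 0.7558 * 100 = 75.6%

75.6


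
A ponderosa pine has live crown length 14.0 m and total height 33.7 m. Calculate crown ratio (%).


Formula: Crown Ratio = (Crown Length / Total Height) * 100
CR = (14.0 m / 33.7 m) * 100
CR = 0.4154 * 100 = 41.5%

41.5


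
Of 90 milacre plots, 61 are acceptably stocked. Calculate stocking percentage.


Formula: Stocking % = stocked plots / total plots * 100
Stocking = 61 / 90 * 100
Stocking = 0.6778 * 100 = 67.8%

67.8


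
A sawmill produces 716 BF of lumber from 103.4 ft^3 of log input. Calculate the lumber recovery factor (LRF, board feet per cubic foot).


Formula: LRF = Lumber Output (BF) / Log Input (ft^3)
LRF = 716 BF / 103.4 ft^3
LRF = 6.92 BF/ft^3

6.92


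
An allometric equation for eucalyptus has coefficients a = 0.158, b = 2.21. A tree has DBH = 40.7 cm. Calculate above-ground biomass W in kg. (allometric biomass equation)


Formula: W = a * DBH^b  (allometric power law)
DBH^b = 40.7^2.21 = 3607.4776
W = 0.158 * 3607.4776 = 570.0 kg

570.0


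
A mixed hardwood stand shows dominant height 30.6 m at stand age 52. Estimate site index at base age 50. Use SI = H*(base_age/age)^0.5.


Formula: SI = H_dom * (base_age / age)^0.5
Age ratio = 50 / 52 = 0.96154
sqrt(age_ratio) = 0.98058
SI = 30.6 * 0.98058 = 30.0 m

30.0


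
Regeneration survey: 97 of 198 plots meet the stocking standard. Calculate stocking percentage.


Formula: Stocking % = stocked plots / total plots * 100
Stocking = 97 / 198 * 100
Stocking = 0.4899 * 100 = 49.0%

49.0


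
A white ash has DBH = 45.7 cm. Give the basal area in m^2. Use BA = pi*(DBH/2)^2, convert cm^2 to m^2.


Formula: BA = pi * (DBH/2)^2 / 10000  (cm^2 to m^2)
Radius = DBH/2 = 45.7/2 = 22.85 cm
BA = pi * 22.85^2 / 10000
   = 1640.2962 cm^2 / 10000
   = 0.164 m^2

0.164


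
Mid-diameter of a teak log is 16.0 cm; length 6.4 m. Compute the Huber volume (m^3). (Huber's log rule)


Huber: V = Am * L,  Am = pi*(Dm/200)^2
Am = pi*(16.0/200)^2 = 0.020106 m^2
V = 0.020106*6.4 = 0.1287 m^3

0.1287


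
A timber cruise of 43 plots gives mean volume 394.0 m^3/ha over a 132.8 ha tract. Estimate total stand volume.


Formula: Total Volume = Mean Volume per ha * Total Area
Total Volume = 394.0 m^3/ha * 132.8 ha
Total Volume = 52323 m^3

52323


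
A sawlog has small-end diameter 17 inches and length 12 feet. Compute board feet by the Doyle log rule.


Doyle: BF = (D - 4)^2 * L / 16
Adjusted diameter = 17 - 4 = 13 in
(D-4)^2 = 13^2 = 169
BF = 169 * 12 / 16 = 127 BF

127


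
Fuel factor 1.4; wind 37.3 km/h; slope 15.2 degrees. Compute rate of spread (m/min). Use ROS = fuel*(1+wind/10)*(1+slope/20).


Formula: ROS = fuel * (1 + wind/10) * (1 + slope/20)
Wind factor = 1 + 37.3/10 = 4.73
Slope factor = 1 + 15.2/20 = 1.76
ROS = 1.4 * 4.73 * 1.76 = 11.65 m/min

11.65


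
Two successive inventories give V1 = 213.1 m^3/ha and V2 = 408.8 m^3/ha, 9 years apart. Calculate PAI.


Formula: PAI = (V_T2 - V_T1) / (T2 - T1)
Volume increment = 408.8 - 213.1 = 195.7 m^3/ha
PAI = 195.7 / 9 = 21.74 m^3/ha/year

21.74


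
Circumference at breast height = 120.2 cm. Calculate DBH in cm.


Formula: DBH = C / pi
DBH = 120.2 / pi
pi = 3.14159...
DBH = 38.3 cm

38.3


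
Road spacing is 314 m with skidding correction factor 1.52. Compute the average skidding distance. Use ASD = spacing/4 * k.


Formula: ASD = (spacing / 4) * correction
Uncorrected distance = spacing / 4 = 314 / 4 = 78.5 m
ASD = 78.5 * 1.52 = 119 m

119


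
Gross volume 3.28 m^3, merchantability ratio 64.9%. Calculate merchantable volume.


Formula: MV = V_total * (merchantable_pct / 100)
Merchantable fraction = 64.9% / 100 = 0.649
MV = 3.28 m^3 * 0.649 = 2.129 m^3

2.129


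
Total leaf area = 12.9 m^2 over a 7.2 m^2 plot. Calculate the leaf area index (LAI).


Formula: LAI = total leaf area / ground area  (dimensionless)
LAI = 12.9 m^2 / 7.2 m^2
LAI = 1.79

1.79


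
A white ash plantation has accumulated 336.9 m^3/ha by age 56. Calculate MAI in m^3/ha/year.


Formula: MAI = Total Volume / Stand Age
MAI = 336.9 m^3/ha / 56 years
MAI = 6.02 m^3/ha/year

6.02


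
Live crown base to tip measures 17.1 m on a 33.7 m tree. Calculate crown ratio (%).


Formula: Crown Ratio = (Crown Length / Total Height) * 100
CR = (17.1 m / 33.7 m) * 100
CR = 0.5074 * 100 = 50.7%

50.7


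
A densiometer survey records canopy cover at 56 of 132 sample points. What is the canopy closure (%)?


Formula: Canopy closure = covered points / total points * 100
Closure = 56 / 132 * 100
Closure = 0.4242 * 100 = 42.4%

42.4


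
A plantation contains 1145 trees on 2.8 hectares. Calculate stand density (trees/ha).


Formula: Stand Density = N_trees / Area_ha
Density = 1145 trees / 2.8 ha
Density = 409 trees/ha

409


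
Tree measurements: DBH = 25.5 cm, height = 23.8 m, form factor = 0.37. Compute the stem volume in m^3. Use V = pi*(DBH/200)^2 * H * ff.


Formula: V = pi * (DBH/200)^2 * H * ff
Radius = DBH/200 = 25.5/200 = 0.1275 m
Radius^2 = 0.1275^2 = 0.01625625 m^2
V = pi * 0.01625625 * 23.8 * 0.37
V = 0.45 m^3

0.45


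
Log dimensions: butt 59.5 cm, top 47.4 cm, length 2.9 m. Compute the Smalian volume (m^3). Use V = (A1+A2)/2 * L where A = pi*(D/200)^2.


Smalian: V = (A1 + A2)/2 * L,  A = pi*(D/200)^2
A1 = pi*(59.5/200)^2 = 0.278051 m^2
A2 = pi*(47.4/200)^2 = 0.17646 m^2
V = (0.278051+0.17646)/2*2.9 = 0.659 m^3

0.659


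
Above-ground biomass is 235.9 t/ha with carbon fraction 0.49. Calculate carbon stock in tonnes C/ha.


Formula: Carbon Stock = Biomass * Carbon Fraction
C = 235.9 t/ha * 0.49
C = 115.6 t C/ha

115.6


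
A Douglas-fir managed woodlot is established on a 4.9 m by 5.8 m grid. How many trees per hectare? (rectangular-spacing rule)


Formula: TPH = 10000 m^2/ha / (spacing_x * spacing_y)
Area per tree = 4.9 m * 5.8 m = 28.42 m^2
TPH = 10000 / 28.42 = 352 trees/ha

352


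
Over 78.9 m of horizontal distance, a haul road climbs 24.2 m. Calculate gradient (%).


Formula: Gradient = rise / run * 100
Gradient = 24.2 / 78.9 * 100 = 30.7%

30.7


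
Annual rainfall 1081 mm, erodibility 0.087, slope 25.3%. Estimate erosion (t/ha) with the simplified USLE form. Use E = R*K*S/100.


Formula: E = R * K * S / 100  (simplified USLE)
R * K = 1081 * 0.087 = 94.047
E = 94.047 * 25.3 / 100 = 23.79 t/ha

23.79


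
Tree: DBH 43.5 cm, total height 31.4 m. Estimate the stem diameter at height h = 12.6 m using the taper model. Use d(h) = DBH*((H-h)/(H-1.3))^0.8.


Taper: d(h) = DBH * ((H - h) / (H - 1.3))^0.8
Numerator = H - h = 31.4 - 12.6 = 18.8 m
Denominator = H - 1.3 = 31.4 - 1.3 = 30.1 m
Ratio = 18.8 / 30.1 = 0.62458
d = 43.5 * 0.62458^0.8 = 29.9 cm

29.9


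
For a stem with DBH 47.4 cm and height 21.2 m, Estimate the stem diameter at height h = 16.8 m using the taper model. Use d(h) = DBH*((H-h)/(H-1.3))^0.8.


Taper: d(h) = DBH * ((H - h) / (H - 1.3))^0.8
Numerator = H - h = 21.2 - 16.8 = 4.4 m
Denominator = H - 1.3 = 21.2 - 1.3 = 19.9 m
Ratio = 4.4 / 19.9 = 0.22111
d = 47.4 * 0.22111^0.8 = 14.2 cm

14.2


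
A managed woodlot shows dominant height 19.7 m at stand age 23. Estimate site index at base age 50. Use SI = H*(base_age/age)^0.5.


Formula: SI = H_dom * (base_age / age)^0.5
Age ratio = 50 / 23 = 2.17391
sqrt(age_ratio) = 1.47442
SI = 19.7 * 1.47442 = 29.0 m

29.0


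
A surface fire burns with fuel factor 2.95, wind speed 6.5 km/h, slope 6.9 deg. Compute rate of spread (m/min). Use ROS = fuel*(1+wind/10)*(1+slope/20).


Formula: ROS = fuel * (1 + wind/10) * (1 + slope/20)
Wind factor = 1 + 6.5/10 = 1.65
Slope factor = 1 + 6.9/20 = 1.345
ROS = 2.95 * 1.65 * 1.345 = 6.55 m/min

6.55


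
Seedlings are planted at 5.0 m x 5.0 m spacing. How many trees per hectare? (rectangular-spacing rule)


Formula: TPH = 10000 m^2/ha / (spacing_x * spacing_y)
Area per tree = 5.0 m * 5.0 m = 25.0 m^2
TPH = 10000 / 25.0 = 400 trees/ha

400


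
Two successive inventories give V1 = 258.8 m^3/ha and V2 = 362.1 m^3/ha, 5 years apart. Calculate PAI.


Formula: PAI = (V_T2 - V_T1) / (T2 - T1)
Volume increment = 362.1 - 258.8 = 103.3 m^3/ha
PAI = 103.3 / 5 = 20.66 m^3/ha/year

20.66


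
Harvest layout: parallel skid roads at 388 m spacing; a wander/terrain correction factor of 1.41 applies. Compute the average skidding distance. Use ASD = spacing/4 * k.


Formula: ASD = (spacing / 4) * correction
Uncorrected distance = spacing / 4 = 388 / 4 = 97 m
ASD = 97 * 1.41 = 137 m

137


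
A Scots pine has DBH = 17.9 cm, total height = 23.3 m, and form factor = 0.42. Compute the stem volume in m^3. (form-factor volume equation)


Formula: V = pi * (DBH/200)^2 * H * ff
Radius = DBH/200 = 17.9/200 = 0.0895 m
Radius^2 = 0.0895^2 = 0.00801025 m^2
V = pi * 0.00801025 * 23.3 * 0.42
V = 0.246 m^3

0.246


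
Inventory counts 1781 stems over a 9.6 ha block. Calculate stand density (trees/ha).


Formula: Stand Density = N_trees / Area_ha
Density = 1781 trees / 9.6 ha
Density = 186 trees/ha

186


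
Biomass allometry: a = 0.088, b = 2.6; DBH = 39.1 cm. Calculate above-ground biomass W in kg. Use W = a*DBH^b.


Formula: W = a * DBH^b  (allometric power law)
DBH^b = 39.1^2.6 = 13793.0265
W = 0.088 * 13793.0265 = 1213.8 kg

1213.8


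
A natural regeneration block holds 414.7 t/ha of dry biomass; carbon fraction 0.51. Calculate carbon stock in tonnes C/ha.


Formula: Carbon Stock = Biomass * Carbon Fraction
C = 414.7 t/ha * 0.51
C = 211.5 t C/ha

211.5


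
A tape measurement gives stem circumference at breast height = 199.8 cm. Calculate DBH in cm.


Formula: DBH = C / pi
DBH = 199.8 / pi
pi = 3.14159...
DBH = 63.6 cm

63.6


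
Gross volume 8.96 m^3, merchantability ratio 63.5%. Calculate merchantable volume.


Formula: MV = V_total * (merchantable_pct / 100)
Merchantable fraction = 63.5% / 100 = 0.635
MV = 8.96 m^3 * 0.635 = 5.69 m^3

5.69


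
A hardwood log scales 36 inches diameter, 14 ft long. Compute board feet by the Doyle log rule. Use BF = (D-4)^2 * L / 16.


Doyle: BF = (D - 4)^2 * L / 16
Adjusted diameter = 36 - 4 = 32 in
(D-4)^2 = 32^2 = 1024
BF = 1024 * 14 / 16 = 896 BF

896


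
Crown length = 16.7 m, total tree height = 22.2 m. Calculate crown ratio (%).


Formula: Crown Ratio = (Crown Length / Total Height) * 100
CR = (16.7 m / 22.2 m) * 100
CR = 0.7523 * 100 = 75.2%

75.2


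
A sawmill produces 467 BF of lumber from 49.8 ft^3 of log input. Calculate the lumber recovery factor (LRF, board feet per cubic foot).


Formula: LRF = Lumber Output (BF) / Log Input (ft^3)
LRF = 467 BF / 49.8 ft^3
LRF = 9.38 BF/ft^3

9.38


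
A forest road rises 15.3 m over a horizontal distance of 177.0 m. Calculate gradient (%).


Formula: Gradient = rise / run * 100
Gradient = 15.3 / 177.0 * 100 = 8.6%

8.6


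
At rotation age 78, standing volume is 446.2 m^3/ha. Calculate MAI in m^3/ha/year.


Formula: MAI = Total Volume / Stand Age
MAI = 446.2 m^3/ha / 78 years
MAI = 5.72 m^3/ha/year

5.72


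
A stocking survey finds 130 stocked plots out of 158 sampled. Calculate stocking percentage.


Formula: Stocking % = stocked plots / total plots * 100
Stocking = 130 / 158 * 100
Stocking = 0.8228 * 100 = 82.3%

82.3


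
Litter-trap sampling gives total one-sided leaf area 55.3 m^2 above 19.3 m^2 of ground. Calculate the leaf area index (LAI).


Formula: LAI = total leaf area / ground area  (dimensionless)
LAI = 55.3 m^2 / 19.3 m^2
LAI = 2.87

2.87


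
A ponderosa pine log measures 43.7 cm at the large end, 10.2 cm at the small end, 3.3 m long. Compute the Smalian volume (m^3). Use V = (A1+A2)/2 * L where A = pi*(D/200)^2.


Smalian: V = (A1 + A2)/2 * L,  A = pi*(D/200)^2
A1 = pi*(43.7/200)^2 = 0.149987 m^2
A2 = pi*(10.2/200)^2 = 0.008171 m^2
V = (0.149987+0.008171)/2*3.3 = 0.261 m^3

0.261


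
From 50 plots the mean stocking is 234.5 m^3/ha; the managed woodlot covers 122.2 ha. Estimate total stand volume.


Formula: Total Volume = Mean Volume per ha * Total Area
Total Volume = 234.5 m^3/ha * 122.2 ha
Total Volume = 28656 m^3

28656


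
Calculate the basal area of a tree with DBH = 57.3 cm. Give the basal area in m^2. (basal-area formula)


Formula: BA = pi * (DBH/2)^2 / 10000  (cm^2 to m^2)
Radius = DBH/2 = 57.3/2 = 28.65 cm
BA = pi * 28.65^2 / 10000
   = 2578.6899 cm^2 / 10000
   = 0.2579 m^2

0.2579


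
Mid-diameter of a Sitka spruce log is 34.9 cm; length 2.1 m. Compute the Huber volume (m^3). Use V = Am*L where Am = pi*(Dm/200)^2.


Huber: V = Am * L,  Am = pi*(Dm/200)^2
Am = pi*(34.9/200)^2 = 0.095662 m^2
V = 0.095662*2.1 = 0.2009 m^3

0.2009


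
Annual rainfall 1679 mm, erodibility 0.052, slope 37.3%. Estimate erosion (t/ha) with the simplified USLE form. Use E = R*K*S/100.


Formula: E = R * K * S / 100  (simplified USLE)
R * K = 1679 * 0.052 = 87.308
E = 87.308 * 37.3 / 100 = 32.57 t/ha

32.57


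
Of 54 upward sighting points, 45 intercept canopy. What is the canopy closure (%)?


Formula: Canopy closure = covered points / total points * 100
Closure = 45 / 54 * 100
Closure = 0.8333 * 100 = 83.3%

83.3


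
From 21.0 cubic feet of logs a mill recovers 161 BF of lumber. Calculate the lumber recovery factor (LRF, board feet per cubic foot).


Formula: LRF = Lumber Output (BF) / Log Input (ft^3)
LRF = 161 BF / 21.0 ft^3
LRF = 7.67 BF/ft^3

7.67


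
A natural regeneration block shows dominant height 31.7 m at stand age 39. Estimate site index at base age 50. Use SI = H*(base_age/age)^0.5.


Formula: SI = H_dom * (base_age / age)^0.5
Age ratio = 50 / 39 = 1.28205
sqrt(age_ratio) = 1.13228
SI = 31.7 * 1.13228 = 35.9 m

35.9


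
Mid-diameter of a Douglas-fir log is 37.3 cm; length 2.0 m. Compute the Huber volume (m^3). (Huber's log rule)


Huber: V = Am * L,  Am = pi*(Dm/200)^2
Am = pi*(37.3/200)^2 = 0.109272 m^2
V = 0.109272*2.0 = 0.2185 m^3

0.2185


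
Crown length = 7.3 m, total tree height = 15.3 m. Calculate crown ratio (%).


Formula: Crown Ratio = (Crown Length / Total Height) * 100
CR = (7.3 m / 15.3 m) * 100
CR = 0.4771 * 100 = 47.7%

47.7


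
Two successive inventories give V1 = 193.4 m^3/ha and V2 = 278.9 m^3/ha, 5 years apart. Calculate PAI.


Formula: PAI = (V_T2 - V_T1) / (T2 - T1)
Volume increment = 278.9 - 193.4 = 85.5 m^3/ha
PAI = 85.5 / 5 = 17.1 m^3/ha/year

17.1


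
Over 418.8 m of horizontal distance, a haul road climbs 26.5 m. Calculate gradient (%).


Formula: Gradient = rise / run * 100
Gradient = 26.5 / 418.8 * 100 = 6.3%

6.3


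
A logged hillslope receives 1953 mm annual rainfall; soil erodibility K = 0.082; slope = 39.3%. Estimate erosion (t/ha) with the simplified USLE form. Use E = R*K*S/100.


Formula: E = R * K * S / 100  (simplified USLE)
R * K = 1953 * 0.082 = 160.146
E = 160.146 * 39.3 / 100 = 62.94 t/ha

62.94


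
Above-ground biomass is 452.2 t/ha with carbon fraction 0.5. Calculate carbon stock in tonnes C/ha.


Formula: Carbon Stock = Biomass * Carbon Fraction
C = 452.2 t/ha * 0.5
C = 226.1 t C/ha

226.1


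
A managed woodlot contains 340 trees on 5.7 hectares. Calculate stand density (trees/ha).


Formula: Stand Density = N_trees / Area_ha
Density = 340 trees / 5.7 ha
Density = 60 trees/ha

60


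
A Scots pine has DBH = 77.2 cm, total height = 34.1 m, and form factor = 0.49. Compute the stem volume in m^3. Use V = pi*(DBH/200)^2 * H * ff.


Formula: V = pi * (DBH/200)^2 * H * ff
Radius = DBH/200 = 77.2/200 = 0.386 m
Radius^2 = 0.386^2 = 0.148996 m^2
V = pi * 0.148996 * 34.1 * 0.49
V = 7.821 m^3

7.821


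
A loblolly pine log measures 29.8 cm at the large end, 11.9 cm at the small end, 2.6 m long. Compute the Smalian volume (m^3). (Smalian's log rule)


Smalian: V = (A1 + A2)/2 * L,  A = pi*(D/200)^2
A1 = pi*(29.8/200)^2 = 0.069746 m^2
A2 = pi*(11.9/200)^2 = 0.011122 m^2
V = (0.069746+0.011122)/2*2.6 = 0.1051 m^3

0.1051


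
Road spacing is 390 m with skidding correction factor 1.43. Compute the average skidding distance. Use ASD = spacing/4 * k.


Formula: ASD = (spacing / 4) * correction
Uncorrected distance = spacing / 4 = 390 / 4 = 97.5 m
ASD = 97.5 * 1.43 = 139 m

139


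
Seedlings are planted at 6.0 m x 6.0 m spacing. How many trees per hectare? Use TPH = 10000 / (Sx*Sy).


Formula: TPH = 10000 m^2/ha / (spacing_x * spacing_y)
Area per tree = 6.0 m * 6.0 m = 36.0 m^2
TPH = 10000 / 36.0 = 278 trees/ha

278


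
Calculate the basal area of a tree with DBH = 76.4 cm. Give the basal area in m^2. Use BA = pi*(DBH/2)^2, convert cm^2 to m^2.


Formula: BA = pi * (DBH/2)^2 / 10000  (cm^2 to m^2)
Radius = DBH/2 = 76.4/2 = 38.2 cm
BA = pi * 38.2^2 / 10000
   = 4584.3377 cm^2 / 10000
   = 0.4584 m^2

0.4584
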